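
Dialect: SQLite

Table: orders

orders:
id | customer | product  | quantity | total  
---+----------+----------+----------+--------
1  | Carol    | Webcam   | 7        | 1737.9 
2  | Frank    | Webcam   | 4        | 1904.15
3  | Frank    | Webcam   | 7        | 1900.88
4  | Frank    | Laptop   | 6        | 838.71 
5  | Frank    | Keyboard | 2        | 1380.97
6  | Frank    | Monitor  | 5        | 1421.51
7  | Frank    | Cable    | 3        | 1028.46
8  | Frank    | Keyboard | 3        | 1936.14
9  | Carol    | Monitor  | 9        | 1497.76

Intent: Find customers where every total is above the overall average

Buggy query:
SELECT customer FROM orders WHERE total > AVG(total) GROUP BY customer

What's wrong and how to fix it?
Bug: AVG() is an aggregate; it can't sit directly in WHERE

Fix: Compute the overall average in a scalar subquery and compare each group's MIN against it in HAVING

Corrected query:
SELECT customer FROM orders GROUP BY customer HAVING MIN(total) > (SELECT AVG(total) FROM orders)

Result:
(no rows)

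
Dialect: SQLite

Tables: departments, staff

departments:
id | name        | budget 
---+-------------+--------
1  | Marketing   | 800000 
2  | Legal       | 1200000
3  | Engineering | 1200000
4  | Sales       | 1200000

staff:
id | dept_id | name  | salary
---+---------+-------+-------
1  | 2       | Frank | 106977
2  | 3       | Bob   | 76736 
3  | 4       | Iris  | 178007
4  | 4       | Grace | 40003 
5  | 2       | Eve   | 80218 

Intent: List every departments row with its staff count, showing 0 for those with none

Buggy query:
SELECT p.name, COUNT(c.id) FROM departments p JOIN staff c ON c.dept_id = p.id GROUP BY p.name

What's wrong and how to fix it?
Bug: INNER JOIN drops departments rows that have no matching staff rows

Fix: Switch to LEFT JOIN to retain unmatched parent rows

Corrected query:
SELECT p.name, COUNT(c.id) FROM departments p LEFT JOIN staff c ON c.dept_id = p.id GROUP BY p.name

Result:
name        | COUNT(c.id)
------------+------------
Engineering | 1          
Legal       | 2          
Marketing   | 0          
Sales       | 2          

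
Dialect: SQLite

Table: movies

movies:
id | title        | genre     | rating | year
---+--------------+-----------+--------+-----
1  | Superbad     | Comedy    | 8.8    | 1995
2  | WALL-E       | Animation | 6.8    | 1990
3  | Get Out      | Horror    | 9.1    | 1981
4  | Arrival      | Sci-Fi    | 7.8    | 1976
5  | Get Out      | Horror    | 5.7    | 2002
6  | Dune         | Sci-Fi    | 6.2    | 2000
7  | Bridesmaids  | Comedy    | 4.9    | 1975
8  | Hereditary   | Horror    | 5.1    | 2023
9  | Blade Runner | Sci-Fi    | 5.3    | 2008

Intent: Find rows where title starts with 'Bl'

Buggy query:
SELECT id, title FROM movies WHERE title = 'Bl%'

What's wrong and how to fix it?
Bug: '=' compares the literal string including the % character; pattern matching needs LIKE

Fix: Use LIKE for wildcard pattern matching

Corrected query:
SELECT id, title FROM movies WHERE title LIKE 'Bl%'

Result:
id | title       
---+-------------
9  | Blade Runner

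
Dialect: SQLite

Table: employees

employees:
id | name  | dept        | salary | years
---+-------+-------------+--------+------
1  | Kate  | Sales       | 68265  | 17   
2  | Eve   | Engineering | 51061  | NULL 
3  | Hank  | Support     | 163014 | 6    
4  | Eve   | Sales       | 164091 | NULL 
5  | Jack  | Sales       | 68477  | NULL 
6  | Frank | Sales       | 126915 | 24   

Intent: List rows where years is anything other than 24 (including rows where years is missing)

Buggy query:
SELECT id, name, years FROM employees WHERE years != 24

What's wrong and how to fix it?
Bug: 'years != 24' is unknown when years is NULL, so NULL rows are silently excluded

Fix: Add an explicit OR years IS NULL to include the missing-value rows

Corrected query:
SELECT id, name, years FROM employees WHERE years != 24 OR years IS NULL

Result:
id | name | years
---+------+------
1  | Kate | 17   
2  | Eve  | NULL 
3  | Hank | 6    
4  | Eve  | NULL 
5  | Jack | NULL 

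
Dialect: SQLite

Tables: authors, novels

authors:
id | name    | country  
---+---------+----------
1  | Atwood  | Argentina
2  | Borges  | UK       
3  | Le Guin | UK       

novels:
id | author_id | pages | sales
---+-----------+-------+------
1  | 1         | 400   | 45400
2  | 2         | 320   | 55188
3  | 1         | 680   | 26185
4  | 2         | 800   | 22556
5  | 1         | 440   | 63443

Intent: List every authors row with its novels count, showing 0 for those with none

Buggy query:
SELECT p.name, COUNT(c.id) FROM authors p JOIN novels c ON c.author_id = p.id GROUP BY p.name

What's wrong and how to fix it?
Bug: INNER JOIN drops authors rows that have no matching novels rows

Fix: Use LEFT JOIN so parents without children still appear (COUNT(c.id) gives 0)

Corrected query:
SELECT p.name, COUNT(c.id) FROM authors p LEFT JOIN novels c ON c.author_id = p.id GROUP BY p.name

Result:
name    | COUNT(c.id)
--------+------------
Atwood  | 3          
Borges  | 2          
Le Guin | 0          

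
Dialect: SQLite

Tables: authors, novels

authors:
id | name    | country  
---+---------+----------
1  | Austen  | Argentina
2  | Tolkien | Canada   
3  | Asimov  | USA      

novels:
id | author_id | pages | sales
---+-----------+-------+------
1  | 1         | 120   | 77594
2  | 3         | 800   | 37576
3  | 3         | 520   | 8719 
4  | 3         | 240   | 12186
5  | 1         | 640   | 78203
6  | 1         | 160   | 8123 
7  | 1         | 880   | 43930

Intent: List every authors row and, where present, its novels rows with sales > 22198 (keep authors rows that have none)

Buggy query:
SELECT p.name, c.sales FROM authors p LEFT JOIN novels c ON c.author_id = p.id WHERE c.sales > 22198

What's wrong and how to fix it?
Bug: Filtering c.sales in WHERE discards the NULL rows produced by LEFT JOIN, turning it into an inner join

Fix: Move the right-table condition into the ON clause so unmatched parents are kept

Corrected query:
SELECT p.name, c.sales FROM authors p LEFT JOIN novels c ON c.author_id = p.id AND c.sales > 22198

Result:
name    | sales
--------+------
Austen  | 43930
Austen  | 77594
Austen  | 78203
Tolkien | NULL 
Asimov  | 37576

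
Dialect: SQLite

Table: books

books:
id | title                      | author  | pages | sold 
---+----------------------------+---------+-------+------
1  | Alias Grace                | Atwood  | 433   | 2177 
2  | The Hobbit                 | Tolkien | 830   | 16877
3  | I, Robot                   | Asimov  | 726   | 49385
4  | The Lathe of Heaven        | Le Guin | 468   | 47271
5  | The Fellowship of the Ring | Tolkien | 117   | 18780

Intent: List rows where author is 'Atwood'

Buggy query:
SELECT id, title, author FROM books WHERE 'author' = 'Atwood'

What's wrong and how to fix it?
Bug: Single quotes denote string literals in SQL; the column name is being compared as a constant string

Fix: Remove the quotes around the column name (or use double quotes for an identifier)

Corrected query:
SELECT id, title, author FROM books WHERE author = 'Atwood'

Result:
id | title       | author
---+-------------+-------
1  | Alias Grace | Atwood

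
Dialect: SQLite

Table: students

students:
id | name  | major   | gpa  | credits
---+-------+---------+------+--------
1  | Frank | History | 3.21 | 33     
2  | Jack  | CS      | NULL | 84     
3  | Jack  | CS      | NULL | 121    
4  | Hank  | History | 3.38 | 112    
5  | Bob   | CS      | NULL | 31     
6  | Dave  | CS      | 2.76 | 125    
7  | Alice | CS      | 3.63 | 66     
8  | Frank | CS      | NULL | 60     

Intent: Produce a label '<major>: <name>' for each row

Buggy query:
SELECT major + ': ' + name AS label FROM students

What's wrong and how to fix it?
Bug: SQLite uses || for string concatenation; + coerces text to numbers (yielding 0)

Fix: Use the || operator for string concatenation

Corrected query:
SELECT major || ': ' || name AS label FROM students

Result:
label         
--------------
History: Frank
CS: Jack      
CS: Jack      
History: Hank 
CS: Bob       
CS: Dave      
CS: Alice     
CS: Frank     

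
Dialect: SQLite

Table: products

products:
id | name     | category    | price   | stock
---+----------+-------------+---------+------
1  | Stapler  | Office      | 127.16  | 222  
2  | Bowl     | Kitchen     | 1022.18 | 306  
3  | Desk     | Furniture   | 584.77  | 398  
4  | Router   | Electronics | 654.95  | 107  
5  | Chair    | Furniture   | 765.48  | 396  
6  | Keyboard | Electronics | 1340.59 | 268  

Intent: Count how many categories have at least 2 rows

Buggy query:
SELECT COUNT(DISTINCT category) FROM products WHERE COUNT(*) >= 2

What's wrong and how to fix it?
Bug: COUNT(*) cannot appear in WHERE; the per-group count doesn't exist yet

Fix: Group first with HAVING COUNT(*) >= 2, then COUNT the resulting groups

Corrected query:
SELECT COUNT(*) FROM (SELECT category FROM products GROUP BY category HAVING COUNT(*) >= 2)

Result:
COUNT(*)
--------
2       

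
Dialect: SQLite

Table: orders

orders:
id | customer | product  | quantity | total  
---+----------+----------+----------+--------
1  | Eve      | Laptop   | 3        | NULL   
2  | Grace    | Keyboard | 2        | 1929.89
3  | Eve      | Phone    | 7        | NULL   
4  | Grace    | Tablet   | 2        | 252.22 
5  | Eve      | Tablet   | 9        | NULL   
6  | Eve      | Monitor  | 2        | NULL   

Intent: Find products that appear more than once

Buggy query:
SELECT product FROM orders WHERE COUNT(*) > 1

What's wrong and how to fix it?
Bug: COUNT(*) is an aggregate and cannot be used in WHERE

Fix: GROUP BY product, then filter groups with HAVING COUNT(*) > 1

Corrected query:
SELECT product FROM orders GROUP BY product HAVING COUNT(*) > 1

Result:
product
-------
Tablet 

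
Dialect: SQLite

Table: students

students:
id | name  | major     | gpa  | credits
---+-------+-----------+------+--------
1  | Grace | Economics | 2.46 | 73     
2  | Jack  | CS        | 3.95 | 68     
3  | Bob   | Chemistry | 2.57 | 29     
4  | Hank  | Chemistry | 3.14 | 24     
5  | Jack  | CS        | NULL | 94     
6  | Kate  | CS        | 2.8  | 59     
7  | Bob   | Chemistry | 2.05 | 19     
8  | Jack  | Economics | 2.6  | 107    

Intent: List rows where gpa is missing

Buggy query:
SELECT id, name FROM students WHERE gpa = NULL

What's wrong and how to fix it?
Bug: Comparing to NULL with '=' never matches; NULL = NULL is unknown, not true

Fix: Replace '= NULL' with 'IS NULL'

Corrected query:
SELECT id, name FROM students WHERE gpa IS NULL

Result:
id | name
---+-----
5  | Jack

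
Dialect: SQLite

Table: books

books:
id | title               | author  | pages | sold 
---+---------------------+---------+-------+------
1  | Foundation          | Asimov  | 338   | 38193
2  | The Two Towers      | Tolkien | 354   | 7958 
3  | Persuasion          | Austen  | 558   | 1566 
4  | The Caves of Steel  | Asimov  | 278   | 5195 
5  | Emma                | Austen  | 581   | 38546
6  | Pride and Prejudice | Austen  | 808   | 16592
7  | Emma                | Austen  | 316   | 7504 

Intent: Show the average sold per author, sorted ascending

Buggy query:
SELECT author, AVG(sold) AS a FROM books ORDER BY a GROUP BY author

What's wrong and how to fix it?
Bug: GROUP BY must precede ORDER BY

Fix: Move ORDER BY to the end, after GROUP BY

Corrected query:
SELECT author, AVG(sold) AS a FROM books GROUP BY author ORDER BY a

Result:
author  | a    
--------+------
Tolkien | 7958 
Austen  | 16052
Asimov  | 21694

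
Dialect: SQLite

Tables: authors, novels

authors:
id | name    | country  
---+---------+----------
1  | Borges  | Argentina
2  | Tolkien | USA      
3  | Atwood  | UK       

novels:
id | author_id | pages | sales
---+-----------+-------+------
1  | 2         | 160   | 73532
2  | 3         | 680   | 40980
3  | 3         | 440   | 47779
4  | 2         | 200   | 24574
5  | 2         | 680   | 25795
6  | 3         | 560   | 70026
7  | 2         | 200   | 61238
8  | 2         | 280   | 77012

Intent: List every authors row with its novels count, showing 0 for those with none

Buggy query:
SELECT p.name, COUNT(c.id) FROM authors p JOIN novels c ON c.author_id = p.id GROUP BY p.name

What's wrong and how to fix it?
Bug: INNER JOIN drops authors rows that have no matching novels rows

Fix: Use LEFT JOIN so parents without children still appear (COUNT(c.id) gives 0)

Corrected query:
SELECT p.name, COUNT(c.id) FROM authors p LEFT JOIN novels c ON c.author_id = p.id GROUP BY p.name

Result:
name    | COUNT(c.id)
--------+------------
Atwood  | 3          
Borges  | 0          
Tolkien | 5          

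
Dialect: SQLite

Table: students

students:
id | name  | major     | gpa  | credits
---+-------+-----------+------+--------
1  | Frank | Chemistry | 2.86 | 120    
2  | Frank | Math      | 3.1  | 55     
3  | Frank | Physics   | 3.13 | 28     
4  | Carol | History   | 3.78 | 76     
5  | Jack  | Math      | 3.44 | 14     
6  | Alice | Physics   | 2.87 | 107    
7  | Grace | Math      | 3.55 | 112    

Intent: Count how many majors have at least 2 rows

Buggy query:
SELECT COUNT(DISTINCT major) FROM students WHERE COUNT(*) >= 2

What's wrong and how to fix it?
Bug: COUNT(*) cannot appear in WHERE; the per-group count doesn't exist yet

Fix: Group first with HAVING COUNT(*) >= 2, then COUNT the resulting groups

Corrected query:
SELECT COUNT(*) FROM (SELECT major FROM students GROUP BY major HAVING COUNT(*) >= 2)

Result:
COUNT(*)
--------
2       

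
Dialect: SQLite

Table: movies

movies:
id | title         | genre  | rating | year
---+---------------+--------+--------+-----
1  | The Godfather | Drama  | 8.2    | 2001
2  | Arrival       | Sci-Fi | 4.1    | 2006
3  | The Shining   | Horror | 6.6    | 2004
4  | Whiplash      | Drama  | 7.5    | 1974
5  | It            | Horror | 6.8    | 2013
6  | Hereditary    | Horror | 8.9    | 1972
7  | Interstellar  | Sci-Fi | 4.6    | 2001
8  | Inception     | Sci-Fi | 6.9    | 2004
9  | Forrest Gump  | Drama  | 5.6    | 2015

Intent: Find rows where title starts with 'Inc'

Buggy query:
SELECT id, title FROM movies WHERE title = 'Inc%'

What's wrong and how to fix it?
Bug: '=' compares the literal string including the % character; pattern matching needs LIKE

Fix: Replace '=' with LIKE so 'Inc%' is treated as a pattern

Corrected query:
SELECT id, title FROM movies WHERE title LIKE 'Inc%'

Result:
id | title    
---+----------
8  | Inception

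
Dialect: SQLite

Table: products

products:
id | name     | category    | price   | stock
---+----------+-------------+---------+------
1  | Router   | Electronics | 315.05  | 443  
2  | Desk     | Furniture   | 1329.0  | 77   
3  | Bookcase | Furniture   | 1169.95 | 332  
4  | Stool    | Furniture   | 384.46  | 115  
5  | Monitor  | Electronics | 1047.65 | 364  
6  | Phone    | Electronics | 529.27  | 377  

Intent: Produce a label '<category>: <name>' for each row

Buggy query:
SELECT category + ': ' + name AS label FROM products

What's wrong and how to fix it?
Bug: '+' is numeric addition; on text columns SQLite converts them to 0 instead of concatenating

Fix: Use the || operator for string concatenation

Corrected query:
SELECT category || ': ' || name AS label FROM products

Result:
label               
--------------------
Electronics: Router 
Furniture: Desk     
Furniture: Bookcase 
Furniture: Stool    
Electronics: Monitor
Electronics: Phone  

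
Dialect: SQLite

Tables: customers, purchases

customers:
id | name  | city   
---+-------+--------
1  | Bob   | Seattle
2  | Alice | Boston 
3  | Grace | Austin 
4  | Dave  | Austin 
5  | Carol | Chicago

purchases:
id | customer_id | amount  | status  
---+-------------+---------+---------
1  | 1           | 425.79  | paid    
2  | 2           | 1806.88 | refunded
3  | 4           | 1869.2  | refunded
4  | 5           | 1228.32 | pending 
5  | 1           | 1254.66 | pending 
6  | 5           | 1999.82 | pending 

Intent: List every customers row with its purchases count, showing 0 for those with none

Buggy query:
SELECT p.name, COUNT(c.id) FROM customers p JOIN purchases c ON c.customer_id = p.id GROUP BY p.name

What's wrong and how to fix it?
Bug: An inner join excludes parents with zero children

Fix: Use LEFT JOIN so parents without children still appear (COUNT(c.id) gives 0)

Corrected query:
SELECT p.name, COUNT(c.id) FROM customers p LEFT JOIN purchases c ON c.customer_id = p.id GROUP BY p.name

Result:
name  | COUNT(c.id)
------+------------
Alice | 1          
Bob   | 2          
Carol | 2          
Dave  | 1          
Grace | 0          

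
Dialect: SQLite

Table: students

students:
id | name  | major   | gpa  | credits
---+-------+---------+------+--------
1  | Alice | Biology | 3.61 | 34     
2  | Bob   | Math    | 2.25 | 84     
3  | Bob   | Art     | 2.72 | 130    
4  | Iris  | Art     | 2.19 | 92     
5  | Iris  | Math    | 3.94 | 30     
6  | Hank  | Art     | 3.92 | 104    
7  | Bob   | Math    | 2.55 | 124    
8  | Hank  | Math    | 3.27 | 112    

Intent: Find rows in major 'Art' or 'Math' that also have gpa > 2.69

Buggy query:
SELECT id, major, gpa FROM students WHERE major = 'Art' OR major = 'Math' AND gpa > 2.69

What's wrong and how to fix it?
Bug: Without parentheses, AND is evaluated before OR, so the gpa filter only applies to the 'Math' branch

Fix: Add parentheses around the OR so the AND applies to both alternatives

Corrected query:
SELECT id, major, gpa FROM students WHERE (major = 'Art' OR major = 'Math') AND gpa > 2.69

Result:
id | major | gpa 
---+-------+-----
3  | Art   | 2.72
5  | Math  | 3.94
6  | Art   | 3.92
8  | Math  | 3.27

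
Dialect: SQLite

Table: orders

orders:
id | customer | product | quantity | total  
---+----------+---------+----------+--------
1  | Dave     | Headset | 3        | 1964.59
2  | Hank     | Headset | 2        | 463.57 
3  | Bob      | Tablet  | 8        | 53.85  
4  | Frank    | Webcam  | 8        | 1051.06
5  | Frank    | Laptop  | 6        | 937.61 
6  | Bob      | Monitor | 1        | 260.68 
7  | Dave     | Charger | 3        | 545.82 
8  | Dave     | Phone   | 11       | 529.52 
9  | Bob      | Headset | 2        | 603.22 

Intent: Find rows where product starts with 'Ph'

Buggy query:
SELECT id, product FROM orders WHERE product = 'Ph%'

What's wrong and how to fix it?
Bug: Wildcards only work with LIKE; '=' treats '%' as a literal character

Fix: Replace '=' with LIKE so 'Ph%' is treated as a pattern

Corrected query:
SELECT id, product FROM orders WHERE product LIKE 'Ph%'

Result:
id | product
---+--------
8  | Phone  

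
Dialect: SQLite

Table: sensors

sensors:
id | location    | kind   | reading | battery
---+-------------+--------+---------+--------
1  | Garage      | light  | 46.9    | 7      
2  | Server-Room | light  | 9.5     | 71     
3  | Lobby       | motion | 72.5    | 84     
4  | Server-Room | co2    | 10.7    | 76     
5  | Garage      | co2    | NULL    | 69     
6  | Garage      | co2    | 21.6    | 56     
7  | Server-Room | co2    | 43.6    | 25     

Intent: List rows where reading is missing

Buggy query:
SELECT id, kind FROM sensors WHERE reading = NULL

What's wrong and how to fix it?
Bug: Comparing to NULL with '=' never matches; NULL = NULL is unknown, not true

Fix: Replace '= NULL' with 'IS NULL'

Corrected query:
SELECT id, kind FROM sensors WHERE reading IS NULL

Result:
id | kind
---+-----
5  | co2 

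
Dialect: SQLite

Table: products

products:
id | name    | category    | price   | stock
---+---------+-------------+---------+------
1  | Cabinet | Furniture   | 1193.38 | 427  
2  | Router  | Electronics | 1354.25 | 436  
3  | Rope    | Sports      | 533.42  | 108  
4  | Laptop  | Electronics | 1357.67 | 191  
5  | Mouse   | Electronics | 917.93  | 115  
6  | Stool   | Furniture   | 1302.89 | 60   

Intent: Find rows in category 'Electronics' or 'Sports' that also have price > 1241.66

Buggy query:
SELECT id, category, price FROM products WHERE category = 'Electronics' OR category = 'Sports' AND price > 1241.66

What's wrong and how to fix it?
Bug: Without parentheses, AND is evaluated before OR, so the price filter only applies to the 'Sports' branch

Fix: Group the OR with parentheses (or use IN), then AND the threshold

Corrected query:
SELECT id, category, price FROM products WHERE (category = 'Electronics' OR category = 'Sports') AND price > 1241.66

Result:
id | category    | price  
---+-------------+--------
2  | Electronics | 1354.25
4  | Electronics | 1357.67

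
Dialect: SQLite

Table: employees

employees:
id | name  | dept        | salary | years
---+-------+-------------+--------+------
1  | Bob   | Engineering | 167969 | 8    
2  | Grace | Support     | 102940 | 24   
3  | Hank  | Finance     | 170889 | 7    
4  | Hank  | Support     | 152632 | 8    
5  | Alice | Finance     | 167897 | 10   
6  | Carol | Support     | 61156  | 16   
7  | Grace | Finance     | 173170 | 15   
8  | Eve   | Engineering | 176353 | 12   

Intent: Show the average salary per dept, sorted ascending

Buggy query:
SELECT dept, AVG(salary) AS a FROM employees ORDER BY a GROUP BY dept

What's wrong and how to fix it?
Bug: ORDER BY appears before GROUP BY; SQL clause order requires GROUP BY first

Fix: Move ORDER BY to the end, after GROUP BY

Corrected query:
SELECT dept, AVG(salary) AS a FROM employees GROUP BY dept ORDER BY a

Result:
dept        | a     
------------+-------
Support     | 105576
Finance     | 170652
Engineering | 172161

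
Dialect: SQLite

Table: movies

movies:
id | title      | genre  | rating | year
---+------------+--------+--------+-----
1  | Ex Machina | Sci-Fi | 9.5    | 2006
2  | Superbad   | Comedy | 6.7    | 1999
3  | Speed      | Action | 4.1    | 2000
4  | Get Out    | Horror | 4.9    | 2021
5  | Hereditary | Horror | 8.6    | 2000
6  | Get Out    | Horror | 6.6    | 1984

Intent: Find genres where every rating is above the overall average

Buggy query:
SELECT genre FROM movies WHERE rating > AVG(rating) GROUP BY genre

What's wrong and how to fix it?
Bug: WHERE evaluates per row before aggregation, so AVG() is unavailable

Fix: Use a subquery for AVG and a HAVING MIN(...) filter so the condition holds for every row in the group

Corrected query:
SELECT genre FROM movies GROUP BY genre HAVING MIN(rating) > (SELECT AVG(rating) FROM movies)

Result:
genre 
------
Sci-Fi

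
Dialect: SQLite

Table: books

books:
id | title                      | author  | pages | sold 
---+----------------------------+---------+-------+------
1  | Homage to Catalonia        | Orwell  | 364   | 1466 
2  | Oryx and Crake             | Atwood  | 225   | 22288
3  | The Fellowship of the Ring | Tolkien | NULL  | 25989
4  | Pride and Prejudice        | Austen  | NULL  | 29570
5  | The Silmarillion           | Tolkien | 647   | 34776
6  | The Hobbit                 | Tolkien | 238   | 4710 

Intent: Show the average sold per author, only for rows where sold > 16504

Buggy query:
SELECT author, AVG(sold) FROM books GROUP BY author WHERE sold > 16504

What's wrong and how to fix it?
Bug: Row-level WHERE must come before GROUP BY in the clause order

Fix: Place WHERE between FROM and GROUP BY

Corrected query:
SELECT author, AVG(sold) FROM books WHERE sold > 16504 GROUP BY author

Result:
author  | AVG(sold)
--------+----------
Atwood  | 22288    
Austen  | 29570    
Tolkien | 30382.5  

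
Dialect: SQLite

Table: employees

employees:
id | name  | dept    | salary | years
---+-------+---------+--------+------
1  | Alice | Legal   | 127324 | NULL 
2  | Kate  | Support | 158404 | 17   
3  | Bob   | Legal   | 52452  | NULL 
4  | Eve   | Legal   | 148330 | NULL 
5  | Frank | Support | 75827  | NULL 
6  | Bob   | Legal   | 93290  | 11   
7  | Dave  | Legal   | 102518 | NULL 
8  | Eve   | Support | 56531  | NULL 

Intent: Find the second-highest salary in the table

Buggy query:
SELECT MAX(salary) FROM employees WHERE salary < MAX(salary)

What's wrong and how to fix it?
Bug: MAX(salary) on the right of the comparison is an aggregate-in-WHERE error

Fix: Compute the overall MAX in a subquery, then take MAX of rows below it

Corrected query:
SELECT MAX(salary) FROM employees WHERE salary < (SELECT MAX(salary) FROM employees)

Result:
MAX(salary)
-----------
148330     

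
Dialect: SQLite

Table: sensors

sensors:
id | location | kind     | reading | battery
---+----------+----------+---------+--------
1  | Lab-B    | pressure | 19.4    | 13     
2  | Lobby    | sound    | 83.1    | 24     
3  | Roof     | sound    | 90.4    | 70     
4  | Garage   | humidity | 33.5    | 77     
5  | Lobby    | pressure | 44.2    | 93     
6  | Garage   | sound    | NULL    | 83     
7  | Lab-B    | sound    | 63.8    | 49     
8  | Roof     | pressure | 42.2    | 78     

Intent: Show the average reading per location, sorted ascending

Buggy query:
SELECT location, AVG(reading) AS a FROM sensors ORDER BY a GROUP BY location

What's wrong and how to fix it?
Bug: ORDER BY appears before GROUP BY; SQL clause order requires GROUP BY first

Fix: Reorder: SELECT … FROM … GROUP BY … ORDER BY …

Corrected query:
SELECT location, AVG(reading) AS a FROM sensors GROUP BY location ORDER BY a

Result:
location | a    
---------+------
Garage   | 33.5 
Lab-B    | 41.6 
Lobby    | 63.65
Roof     | 66.3 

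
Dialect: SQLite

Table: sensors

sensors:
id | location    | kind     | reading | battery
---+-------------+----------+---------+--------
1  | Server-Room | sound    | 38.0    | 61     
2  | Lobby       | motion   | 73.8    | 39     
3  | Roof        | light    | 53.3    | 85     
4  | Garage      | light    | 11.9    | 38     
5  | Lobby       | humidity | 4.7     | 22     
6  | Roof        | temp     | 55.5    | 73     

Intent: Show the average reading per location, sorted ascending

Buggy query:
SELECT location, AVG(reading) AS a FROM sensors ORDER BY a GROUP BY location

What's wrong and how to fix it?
Bug: ORDER BY appears before GROUP BY; SQL clause order requires GROUP BY first

Fix: Move ORDER BY to the end, after GROUP BY

Corrected query:
SELECT location, AVG(reading) AS a FROM sensors GROUP BY location ORDER BY a

Result:
location    | a    
------------+------
Garage      | 11.9 
Server-Room | 38   
Lobby       | 39.25
Roof        | 54.4 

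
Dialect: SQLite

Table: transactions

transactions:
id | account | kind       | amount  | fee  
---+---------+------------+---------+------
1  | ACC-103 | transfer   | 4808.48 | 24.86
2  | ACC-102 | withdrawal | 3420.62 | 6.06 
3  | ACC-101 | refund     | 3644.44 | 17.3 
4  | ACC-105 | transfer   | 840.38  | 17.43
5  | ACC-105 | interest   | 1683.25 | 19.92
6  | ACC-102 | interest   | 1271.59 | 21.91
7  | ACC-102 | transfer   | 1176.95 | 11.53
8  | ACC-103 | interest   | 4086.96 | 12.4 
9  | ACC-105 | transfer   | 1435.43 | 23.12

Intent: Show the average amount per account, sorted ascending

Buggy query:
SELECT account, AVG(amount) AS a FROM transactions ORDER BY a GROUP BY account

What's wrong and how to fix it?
Bug: ORDER BY appears before GROUP BY; SQL clause order requires GROUP BY first

Fix: Reorder: SELECT … FROM … GROUP BY … ORDER BY …

Corrected query:
SELECT account, AVG(amount) AS a FROM transactions GROUP BY account ORDER BY a

Result:
account | a          
--------+------------
ACC-105 | 1319.686667
ACC-102 | 1956.386667
ACC-101 | 3644.44    
ACC-103 | 4447.72    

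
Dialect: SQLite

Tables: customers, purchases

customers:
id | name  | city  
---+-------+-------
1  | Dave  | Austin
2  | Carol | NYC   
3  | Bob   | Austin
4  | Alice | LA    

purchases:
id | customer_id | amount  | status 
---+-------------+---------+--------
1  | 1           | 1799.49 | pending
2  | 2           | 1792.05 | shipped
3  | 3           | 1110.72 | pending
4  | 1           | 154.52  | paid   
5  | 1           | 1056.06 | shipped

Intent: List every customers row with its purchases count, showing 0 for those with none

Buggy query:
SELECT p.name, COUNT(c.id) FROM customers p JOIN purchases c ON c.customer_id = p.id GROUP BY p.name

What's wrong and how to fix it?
Bug: INNER JOIN drops customers rows that have no matching purchases rows

Fix: Use LEFT JOIN so parents without children still appear (COUNT(c.id) gives 0)

Corrected query:
SELECT p.name, COUNT(c.id) FROM customers p LEFT JOIN purchases c ON c.customer_id = p.id GROUP BY p.name

Result:
name  | COUNT(c.id)
------+------------
Alice | 0          
Bob   | 1          
Carol | 1          
Dave  | 3          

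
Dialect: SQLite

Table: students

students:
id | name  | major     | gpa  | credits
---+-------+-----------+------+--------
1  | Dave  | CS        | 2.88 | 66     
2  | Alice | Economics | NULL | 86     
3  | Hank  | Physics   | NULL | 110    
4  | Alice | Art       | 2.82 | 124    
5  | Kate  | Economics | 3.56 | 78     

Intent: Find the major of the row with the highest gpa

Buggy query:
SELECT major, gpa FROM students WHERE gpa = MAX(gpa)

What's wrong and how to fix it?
Bug: WHERE is evaluated per row; an aggregate over the whole table isn't defined there

Fix: Use a subquery: WHERE gpa = (SELECT MAX(gpa) FROM students)

Corrected query:
SELECT major, gpa FROM students WHERE gpa = (SELECT MAX(gpa) FROM students)

Result:
major     | gpa 
----------+-----
Economics | 3.56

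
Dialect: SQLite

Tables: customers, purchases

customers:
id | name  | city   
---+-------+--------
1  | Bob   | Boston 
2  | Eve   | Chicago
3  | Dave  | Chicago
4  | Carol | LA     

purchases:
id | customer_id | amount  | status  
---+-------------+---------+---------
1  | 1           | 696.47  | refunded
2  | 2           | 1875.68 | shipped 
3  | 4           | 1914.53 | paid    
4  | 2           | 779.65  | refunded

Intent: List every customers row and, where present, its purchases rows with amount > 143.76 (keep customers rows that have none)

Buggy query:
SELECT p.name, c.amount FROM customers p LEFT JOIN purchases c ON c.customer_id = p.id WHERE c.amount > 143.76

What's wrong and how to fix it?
Bug: Filtering c.amount in WHERE discards the NULL rows produced by LEFT JOIN, turning it into an inner join

Fix: Move the right-table condition into the ON clause so unmatched parents are kept

Corrected query:
SELECT p.name, c.amount FROM customers p LEFT JOIN purchases c ON c.customer_id = p.id AND c.amount > 143.76

Result:
name  | amount 
------+--------
Bob   | 696.47 
Eve   | 779.65 
Eve   | 1875.68
Dave  | NULL   
Carol | 1914.53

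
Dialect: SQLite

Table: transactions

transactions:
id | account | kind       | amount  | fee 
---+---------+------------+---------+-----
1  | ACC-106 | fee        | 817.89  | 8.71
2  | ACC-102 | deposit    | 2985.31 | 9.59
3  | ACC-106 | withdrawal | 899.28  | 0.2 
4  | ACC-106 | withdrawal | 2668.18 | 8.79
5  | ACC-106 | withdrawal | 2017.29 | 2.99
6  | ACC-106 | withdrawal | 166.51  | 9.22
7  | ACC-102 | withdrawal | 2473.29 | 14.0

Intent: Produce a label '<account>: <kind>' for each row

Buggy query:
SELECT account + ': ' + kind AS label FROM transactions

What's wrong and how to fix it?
Bug: SQLite uses || for string concatenation; + coerces text to numbers (yielding 0)

Fix: Replace + with || to concatenate text

Corrected query:
SELECT account || ': ' || kind AS label FROM transactions

Result:
label              
-------------------
ACC-106: fee       
ACC-102: deposit   
ACC-106: withdrawal
ACC-106: withdrawal
ACC-106: withdrawal
ACC-106: withdrawal
ACC-102: withdrawal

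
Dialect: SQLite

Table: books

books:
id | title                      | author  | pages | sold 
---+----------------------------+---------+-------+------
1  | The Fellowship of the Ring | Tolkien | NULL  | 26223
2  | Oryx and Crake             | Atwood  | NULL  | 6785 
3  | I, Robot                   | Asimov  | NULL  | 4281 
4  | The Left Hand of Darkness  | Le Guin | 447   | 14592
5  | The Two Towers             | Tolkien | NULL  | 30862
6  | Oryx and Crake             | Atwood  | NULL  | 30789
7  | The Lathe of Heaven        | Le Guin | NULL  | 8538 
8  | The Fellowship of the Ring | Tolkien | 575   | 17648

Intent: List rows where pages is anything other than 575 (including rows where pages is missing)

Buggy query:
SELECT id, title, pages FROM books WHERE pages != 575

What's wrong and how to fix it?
Bug: 'pages != 575' is unknown when pages is NULL, so NULL rows are silently excluded

Fix: Handle NULL separately with IS NULL alongside the inequality

Corrected query:
SELECT id, title, pages FROM books WHERE pages != 575 OR pages IS NULL

Result:
id | title                      | pages
---+----------------------------+------
1  | The Fellowship of the Ring | NULL 
2  | Oryx and Crake             | NULL 
3  | I, Robot                   | NULL 
4  | The Left Hand of Darkness  | 447  
5  | The Two Towers             | NULL 
6  | Oryx and Crake             | NULL 
7  | The Lathe of Heaven        | NULL 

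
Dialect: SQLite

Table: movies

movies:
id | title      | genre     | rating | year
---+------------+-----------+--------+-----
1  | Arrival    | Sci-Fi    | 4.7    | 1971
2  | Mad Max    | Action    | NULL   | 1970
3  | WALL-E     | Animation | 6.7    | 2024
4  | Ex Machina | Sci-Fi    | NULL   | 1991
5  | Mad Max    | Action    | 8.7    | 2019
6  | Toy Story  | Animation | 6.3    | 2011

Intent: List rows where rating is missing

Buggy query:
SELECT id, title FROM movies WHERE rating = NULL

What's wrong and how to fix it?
Bug: Comparing to NULL with '=' never matches; NULL = NULL is unknown, not true

Fix: Replace '= NULL' with 'IS NULL'

Corrected query:
SELECT id, title FROM movies WHERE rating IS NULL

Result:
id | title     
---+-----------
2  | Mad Max   
4  | Ex Machina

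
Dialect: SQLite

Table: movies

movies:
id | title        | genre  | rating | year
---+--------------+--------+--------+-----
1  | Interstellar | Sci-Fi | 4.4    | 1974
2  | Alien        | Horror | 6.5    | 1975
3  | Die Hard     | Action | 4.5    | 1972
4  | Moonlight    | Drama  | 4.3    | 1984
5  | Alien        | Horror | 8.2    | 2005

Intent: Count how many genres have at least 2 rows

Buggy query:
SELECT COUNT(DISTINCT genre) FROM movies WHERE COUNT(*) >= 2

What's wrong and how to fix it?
Bug: COUNT(*) cannot appear in WHERE; the per-group count doesn't exist yet

Fix: Use a subquery that GROUPs and filters with HAVING, then count its rows

Corrected query:
SELECT COUNT(*) FROM (SELECT genre FROM movies GROUP BY genre HAVING COUNT(*) >= 2)

Result:
COUNT(*)
--------
1       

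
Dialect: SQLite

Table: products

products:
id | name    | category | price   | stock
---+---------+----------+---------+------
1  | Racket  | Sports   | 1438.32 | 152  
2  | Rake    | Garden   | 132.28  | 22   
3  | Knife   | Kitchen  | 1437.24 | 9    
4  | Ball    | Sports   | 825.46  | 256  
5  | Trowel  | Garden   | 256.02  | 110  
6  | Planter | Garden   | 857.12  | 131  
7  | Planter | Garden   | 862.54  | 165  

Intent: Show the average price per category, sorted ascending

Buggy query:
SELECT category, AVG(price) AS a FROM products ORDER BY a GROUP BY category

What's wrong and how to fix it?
Bug: ORDER BY appears before GROUP BY; SQL clause order requires GROUP BY first

Fix: Reorder: SELECT … FROM … GROUP BY … ORDER BY …

Corrected query:
SELECT category, AVG(price) AS a FROM products GROUP BY category ORDER BY a

Result:
category | a      
---------+--------
Garden   | 526.99 
Sports   | 1131.89
Kitchen  | 1437.24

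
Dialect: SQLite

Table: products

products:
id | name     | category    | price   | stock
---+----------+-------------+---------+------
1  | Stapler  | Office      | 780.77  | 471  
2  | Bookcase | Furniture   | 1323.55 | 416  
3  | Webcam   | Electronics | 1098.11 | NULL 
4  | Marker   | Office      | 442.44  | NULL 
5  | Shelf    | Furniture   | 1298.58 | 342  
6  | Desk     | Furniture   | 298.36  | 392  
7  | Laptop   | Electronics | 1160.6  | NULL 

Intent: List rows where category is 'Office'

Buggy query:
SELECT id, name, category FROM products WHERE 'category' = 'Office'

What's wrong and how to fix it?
Bug: Single quotes denote string literals in SQL; the column name is being compared as a constant string

Fix: Reference the column as category without single quotes

Corrected query:
SELECT id, name, category FROM products WHERE category = 'Office'

Result:
id | name    | category
---+---------+---------
1  | Stapler | Office  
4  | Marker  | Office  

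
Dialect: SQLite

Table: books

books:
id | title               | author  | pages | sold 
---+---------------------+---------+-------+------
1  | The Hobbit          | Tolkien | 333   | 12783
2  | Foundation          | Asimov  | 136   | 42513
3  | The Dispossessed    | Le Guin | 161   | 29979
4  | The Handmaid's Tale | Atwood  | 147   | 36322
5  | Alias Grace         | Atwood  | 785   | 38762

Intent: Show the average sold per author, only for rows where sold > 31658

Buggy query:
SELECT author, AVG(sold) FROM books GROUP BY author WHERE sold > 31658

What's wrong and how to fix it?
Bug: Row-level WHERE must come before GROUP BY in the clause order

Fix: Place WHERE between FROM and GROUP BY

Corrected query:
SELECT author, AVG(sold) FROM books WHERE sold > 31658 GROUP BY author

Result:
author | AVG(sold)
-------+----------
Asimov | 42513    
Atwood | 37542    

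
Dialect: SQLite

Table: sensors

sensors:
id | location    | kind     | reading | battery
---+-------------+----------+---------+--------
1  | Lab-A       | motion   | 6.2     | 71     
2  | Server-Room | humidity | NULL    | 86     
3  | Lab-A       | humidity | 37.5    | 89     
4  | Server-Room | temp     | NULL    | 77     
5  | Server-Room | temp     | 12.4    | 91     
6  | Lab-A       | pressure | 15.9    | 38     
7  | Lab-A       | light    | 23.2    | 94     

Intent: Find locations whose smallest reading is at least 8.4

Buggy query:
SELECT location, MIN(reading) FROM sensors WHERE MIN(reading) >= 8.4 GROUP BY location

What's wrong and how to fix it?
Bug: Aggregates like MIN are computed per group after WHERE runs

Fix: Use HAVING for the per-group MIN condition

Corrected query:
SELECT location, MIN(reading) FROM sensors GROUP BY location HAVING MIN(reading) >= 8.4

Result:
location    | MIN(reading)
------------+-------------
Server-Room | 12.4        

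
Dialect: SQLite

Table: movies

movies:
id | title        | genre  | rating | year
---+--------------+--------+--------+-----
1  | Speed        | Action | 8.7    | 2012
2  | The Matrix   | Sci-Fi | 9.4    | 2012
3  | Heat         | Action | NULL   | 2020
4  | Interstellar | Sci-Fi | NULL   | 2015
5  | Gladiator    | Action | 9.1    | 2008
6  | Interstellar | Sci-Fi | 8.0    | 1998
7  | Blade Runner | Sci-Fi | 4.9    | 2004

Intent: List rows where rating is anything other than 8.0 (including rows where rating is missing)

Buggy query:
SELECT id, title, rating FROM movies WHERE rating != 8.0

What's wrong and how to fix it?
Bug: 'rating != 8.0' is unknown when rating is NULL, so NULL rows are silently excluded

Fix: Add an explicit OR rating IS NULL to include the missing-value rows

Corrected query:
SELECT id, title, rating FROM movies WHERE rating != 8.0 OR rating IS NULL

Result:
id | title        | rating
---+--------------+-------
1  | Speed        | 8.7   
2  | The Matrix   | 9.4   
3  | Heat         | NULL  
4  | Interstellar | NULL  
5  | Gladiator    | 9.1   
7  | Blade Runner | 4.9   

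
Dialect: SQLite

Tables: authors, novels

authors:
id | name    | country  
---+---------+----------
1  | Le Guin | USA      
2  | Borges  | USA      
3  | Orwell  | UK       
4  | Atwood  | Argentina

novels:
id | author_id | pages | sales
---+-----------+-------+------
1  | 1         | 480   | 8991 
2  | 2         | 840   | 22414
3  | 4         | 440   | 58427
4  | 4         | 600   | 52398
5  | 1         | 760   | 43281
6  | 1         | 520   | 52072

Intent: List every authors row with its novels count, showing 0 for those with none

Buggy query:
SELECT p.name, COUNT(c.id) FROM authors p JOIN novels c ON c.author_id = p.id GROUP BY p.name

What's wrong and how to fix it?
Bug: An inner join excludes parents with zero children

Fix: Switch to LEFT JOIN to retain unmatched parent rows

Corrected query:
SELECT p.name, COUNT(c.id) FROM authors p LEFT JOIN novels c ON c.author_id = p.id GROUP BY p.name

Result:
name    | COUNT(c.id)
--------+------------
Atwood  | 2          
Borges  | 1          
Le Guin | 3          
Orwell  | 0          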